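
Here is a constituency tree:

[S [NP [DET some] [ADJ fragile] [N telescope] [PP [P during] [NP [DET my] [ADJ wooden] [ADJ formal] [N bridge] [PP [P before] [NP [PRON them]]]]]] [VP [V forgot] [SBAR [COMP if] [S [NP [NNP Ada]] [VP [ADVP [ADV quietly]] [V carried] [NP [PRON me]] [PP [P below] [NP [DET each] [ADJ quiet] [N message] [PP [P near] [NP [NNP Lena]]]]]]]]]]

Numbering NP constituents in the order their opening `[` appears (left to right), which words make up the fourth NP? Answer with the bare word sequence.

Opening `[NP` markers occur at word positions 1, 5, 10, 13, 16, 18, 22; the fourth of these opens the constituent [NP Ada].

Ada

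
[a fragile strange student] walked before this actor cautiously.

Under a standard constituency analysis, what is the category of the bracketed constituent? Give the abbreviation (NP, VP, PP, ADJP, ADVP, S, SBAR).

NP

"student" is the head of the bracketed span, so the span is a noun phrase: NP.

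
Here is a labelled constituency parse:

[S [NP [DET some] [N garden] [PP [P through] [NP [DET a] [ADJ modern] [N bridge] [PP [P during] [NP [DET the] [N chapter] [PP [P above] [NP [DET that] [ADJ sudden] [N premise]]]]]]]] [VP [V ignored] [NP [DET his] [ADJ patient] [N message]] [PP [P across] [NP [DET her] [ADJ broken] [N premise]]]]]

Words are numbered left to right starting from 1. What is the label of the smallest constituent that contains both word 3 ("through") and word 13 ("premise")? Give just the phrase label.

Both words fall inside [PP through a modern bridge during the chapter above that sudden premise] (words 3–13), and no smaller constituent contains them both. Label: PP.

PP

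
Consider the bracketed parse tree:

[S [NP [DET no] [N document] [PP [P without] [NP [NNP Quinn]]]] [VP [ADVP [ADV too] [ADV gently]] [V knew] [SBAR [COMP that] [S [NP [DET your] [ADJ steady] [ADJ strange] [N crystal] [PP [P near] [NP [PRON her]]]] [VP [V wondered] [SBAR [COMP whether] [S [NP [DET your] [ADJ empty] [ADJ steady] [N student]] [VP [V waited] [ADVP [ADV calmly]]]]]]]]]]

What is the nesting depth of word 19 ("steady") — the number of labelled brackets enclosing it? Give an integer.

Path from the root down to the word: S → VP → SBAR → S → VP → SBAR → S → NP → ADJ. That is 9 enclosing brackets.

9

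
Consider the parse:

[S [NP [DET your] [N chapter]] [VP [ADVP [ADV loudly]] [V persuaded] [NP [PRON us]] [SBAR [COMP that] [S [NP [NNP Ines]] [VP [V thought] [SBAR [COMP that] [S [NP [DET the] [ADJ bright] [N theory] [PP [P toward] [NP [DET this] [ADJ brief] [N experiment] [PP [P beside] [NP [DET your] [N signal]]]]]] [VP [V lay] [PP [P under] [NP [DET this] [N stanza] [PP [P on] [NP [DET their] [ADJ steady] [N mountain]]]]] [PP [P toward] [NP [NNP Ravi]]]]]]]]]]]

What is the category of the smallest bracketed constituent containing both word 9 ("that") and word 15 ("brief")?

SBAR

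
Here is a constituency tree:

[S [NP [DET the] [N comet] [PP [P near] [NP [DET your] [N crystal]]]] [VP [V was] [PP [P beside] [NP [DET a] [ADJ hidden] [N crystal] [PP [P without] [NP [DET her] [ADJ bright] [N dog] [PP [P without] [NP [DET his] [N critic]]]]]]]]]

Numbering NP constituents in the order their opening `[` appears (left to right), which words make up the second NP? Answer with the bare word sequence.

Opening `[NP` markers occur at word positions 1, 4, 8, 12, 16; the second of these opens the constituent [NP your crystal].

your crystal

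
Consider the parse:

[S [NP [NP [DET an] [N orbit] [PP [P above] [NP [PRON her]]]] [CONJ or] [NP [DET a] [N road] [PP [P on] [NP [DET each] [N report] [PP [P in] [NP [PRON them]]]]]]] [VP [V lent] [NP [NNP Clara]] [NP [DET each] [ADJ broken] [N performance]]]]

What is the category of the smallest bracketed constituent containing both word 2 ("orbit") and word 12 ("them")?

NP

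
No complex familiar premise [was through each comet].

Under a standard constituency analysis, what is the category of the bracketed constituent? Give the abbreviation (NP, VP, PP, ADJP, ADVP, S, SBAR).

The span is built around the verb "was" — a verb phrase (VP).

VP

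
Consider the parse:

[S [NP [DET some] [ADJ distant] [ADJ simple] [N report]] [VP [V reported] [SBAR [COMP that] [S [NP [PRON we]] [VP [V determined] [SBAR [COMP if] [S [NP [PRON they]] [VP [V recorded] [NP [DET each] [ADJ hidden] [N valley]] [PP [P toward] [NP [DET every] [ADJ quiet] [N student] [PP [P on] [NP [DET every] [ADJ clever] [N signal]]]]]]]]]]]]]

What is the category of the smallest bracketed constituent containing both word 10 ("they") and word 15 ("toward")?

Word 10 lies under S → VP → SBAR → S → VP → SBAR → S → NP → PRON; word 15 lies under S → VP → SBAR → S → VP → SBAR → S → VP → PP → P. The lowest shared node is the S.

S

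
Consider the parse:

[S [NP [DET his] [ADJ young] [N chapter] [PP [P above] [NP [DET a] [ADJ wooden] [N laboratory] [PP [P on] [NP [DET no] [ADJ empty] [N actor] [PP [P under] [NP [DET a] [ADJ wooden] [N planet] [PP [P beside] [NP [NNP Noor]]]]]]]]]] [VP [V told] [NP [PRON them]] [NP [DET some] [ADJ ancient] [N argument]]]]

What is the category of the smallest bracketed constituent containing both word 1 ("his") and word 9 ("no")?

NP

Both words fall inside [NP his young chapter above a wooden laboratory on no empty actor under a wooden planet beside Noor] (words 1–17), and no smaller constituent contains them both. Label: NP.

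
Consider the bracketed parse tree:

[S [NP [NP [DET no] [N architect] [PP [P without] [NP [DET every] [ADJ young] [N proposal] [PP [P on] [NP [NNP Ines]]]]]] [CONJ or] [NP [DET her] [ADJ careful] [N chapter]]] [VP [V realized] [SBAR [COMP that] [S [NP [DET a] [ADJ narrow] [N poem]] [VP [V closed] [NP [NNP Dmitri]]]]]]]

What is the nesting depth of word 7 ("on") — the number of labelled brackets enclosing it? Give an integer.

Counting open brackets not yet closed at "on": [S [NP [NP [PP [NP [PP [P = 7.

7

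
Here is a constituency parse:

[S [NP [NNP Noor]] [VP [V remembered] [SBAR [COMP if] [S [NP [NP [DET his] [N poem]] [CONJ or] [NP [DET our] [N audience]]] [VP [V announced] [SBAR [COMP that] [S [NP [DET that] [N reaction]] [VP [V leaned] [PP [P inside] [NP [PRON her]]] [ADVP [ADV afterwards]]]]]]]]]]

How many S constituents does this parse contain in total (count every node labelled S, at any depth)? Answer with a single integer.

Scanning left to right, an opening `[S` appears at word positions 1, 4, 11 — 3 in total.

3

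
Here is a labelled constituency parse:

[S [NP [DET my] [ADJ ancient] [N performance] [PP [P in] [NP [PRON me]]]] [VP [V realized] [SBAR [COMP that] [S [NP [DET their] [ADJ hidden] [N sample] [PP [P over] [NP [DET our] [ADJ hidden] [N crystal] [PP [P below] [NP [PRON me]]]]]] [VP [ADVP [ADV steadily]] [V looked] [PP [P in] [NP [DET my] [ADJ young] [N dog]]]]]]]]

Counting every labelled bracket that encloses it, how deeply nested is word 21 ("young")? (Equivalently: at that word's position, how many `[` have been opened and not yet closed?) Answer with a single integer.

Counting open brackets not yet closed at "young": [S [VP [SBAR [S [VP [PP [NP [ADJ = 8.

8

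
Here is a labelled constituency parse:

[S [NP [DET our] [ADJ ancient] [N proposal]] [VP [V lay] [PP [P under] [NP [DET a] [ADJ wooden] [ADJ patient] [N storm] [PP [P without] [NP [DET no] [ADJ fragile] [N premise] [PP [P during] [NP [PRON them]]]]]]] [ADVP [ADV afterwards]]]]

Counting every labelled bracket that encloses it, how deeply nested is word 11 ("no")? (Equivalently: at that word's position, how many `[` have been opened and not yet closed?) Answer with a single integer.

7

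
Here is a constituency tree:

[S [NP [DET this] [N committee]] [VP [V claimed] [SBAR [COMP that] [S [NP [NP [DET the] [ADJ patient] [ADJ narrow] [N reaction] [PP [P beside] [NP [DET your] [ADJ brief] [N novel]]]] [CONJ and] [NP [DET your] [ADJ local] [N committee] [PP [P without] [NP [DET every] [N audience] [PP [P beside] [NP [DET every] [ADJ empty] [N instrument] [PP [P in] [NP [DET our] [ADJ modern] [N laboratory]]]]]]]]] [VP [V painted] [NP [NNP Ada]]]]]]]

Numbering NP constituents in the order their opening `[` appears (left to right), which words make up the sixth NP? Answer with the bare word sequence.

In left-to-right order the NP constituents are "this committee"; "the patient narrow reaction beside your brief novel and your local committee without every audience beside every empty instrument in our modern laboratory"; "the patient narrow reaction beside your brief novel"; "your brief novel"; "your local committee without every audience beside every empty instrument in our modern laboratory"; "every audience beside every empty instrument in our modern laboratory"; "every empty instrument in our modern laboratory"; "our modern laboratory"; "Ada". Number 6 is "every audience beside every empty instrument in our modern laboratory".

every audience beside every empty instrument in our modern laboratory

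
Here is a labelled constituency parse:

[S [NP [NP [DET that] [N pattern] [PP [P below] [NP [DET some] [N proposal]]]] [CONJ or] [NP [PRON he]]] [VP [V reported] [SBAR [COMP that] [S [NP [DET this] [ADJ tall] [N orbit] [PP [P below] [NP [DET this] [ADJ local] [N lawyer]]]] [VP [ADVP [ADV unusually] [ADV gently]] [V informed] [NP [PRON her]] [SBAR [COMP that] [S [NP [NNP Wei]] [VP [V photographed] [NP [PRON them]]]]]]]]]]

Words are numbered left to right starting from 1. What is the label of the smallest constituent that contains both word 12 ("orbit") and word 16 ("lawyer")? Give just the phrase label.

NP

Word 12 lies under S → VP → SBAR → S → NP → N; word 16 lies under S → VP → SBAR → S → NP → PP → NP → N. The lowest shared node is the NP.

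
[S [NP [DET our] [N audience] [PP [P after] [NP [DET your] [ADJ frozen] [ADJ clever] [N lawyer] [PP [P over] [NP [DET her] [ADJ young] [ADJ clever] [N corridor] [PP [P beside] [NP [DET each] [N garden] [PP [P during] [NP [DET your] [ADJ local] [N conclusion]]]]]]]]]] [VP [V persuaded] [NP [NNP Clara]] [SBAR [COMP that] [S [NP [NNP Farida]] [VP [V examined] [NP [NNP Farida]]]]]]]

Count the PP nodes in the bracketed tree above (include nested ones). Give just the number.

Listing each PP by its span: [PP after your frozen clever lawyer over her young clever corridor beside each garden during your local conclusion]; [PP over her young clever corridor beside each garden during your local conclusion]; [PP beside each garden during your local conclusion]; [PP during your local conclusion] — that makes 4.

4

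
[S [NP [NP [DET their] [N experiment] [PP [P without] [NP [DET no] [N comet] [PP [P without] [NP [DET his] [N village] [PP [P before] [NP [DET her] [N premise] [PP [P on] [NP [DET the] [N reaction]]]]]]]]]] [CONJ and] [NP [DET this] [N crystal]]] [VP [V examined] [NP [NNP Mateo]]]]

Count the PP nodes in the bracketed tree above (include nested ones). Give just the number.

Scanning left to right, an opening `[PP` appears at word positions 3, 6, 9, 12 — 4 in total.

4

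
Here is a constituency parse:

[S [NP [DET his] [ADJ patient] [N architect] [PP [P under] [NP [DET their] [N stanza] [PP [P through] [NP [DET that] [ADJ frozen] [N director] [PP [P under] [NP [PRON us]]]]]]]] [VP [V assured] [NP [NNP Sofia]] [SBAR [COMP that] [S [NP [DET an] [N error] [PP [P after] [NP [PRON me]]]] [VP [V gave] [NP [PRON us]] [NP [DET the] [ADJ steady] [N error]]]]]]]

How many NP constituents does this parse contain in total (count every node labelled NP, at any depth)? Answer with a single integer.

Scanning left to right, an opening `[NP` appears at word positions 1, 5, 8, 12, 14, 16, 19, 21, 22 — 9 in total.

9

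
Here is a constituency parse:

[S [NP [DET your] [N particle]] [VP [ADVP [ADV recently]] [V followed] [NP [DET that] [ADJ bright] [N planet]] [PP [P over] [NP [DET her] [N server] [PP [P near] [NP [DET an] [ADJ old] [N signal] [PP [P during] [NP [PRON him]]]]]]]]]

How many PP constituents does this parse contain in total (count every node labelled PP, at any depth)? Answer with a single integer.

Listing each PP by its span: [PP over her server near an old signal during him]; [PP near an old signal during him]; [PP during him] — that makes 3.

3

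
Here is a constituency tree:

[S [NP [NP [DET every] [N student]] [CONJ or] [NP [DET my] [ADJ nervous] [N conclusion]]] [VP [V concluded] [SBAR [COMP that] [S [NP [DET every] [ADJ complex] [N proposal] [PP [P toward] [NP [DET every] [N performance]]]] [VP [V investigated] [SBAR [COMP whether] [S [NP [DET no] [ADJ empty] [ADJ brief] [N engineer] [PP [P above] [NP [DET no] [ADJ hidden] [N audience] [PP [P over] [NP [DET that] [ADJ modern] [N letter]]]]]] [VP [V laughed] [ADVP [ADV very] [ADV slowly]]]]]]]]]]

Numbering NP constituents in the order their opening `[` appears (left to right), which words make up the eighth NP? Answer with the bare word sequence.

that modern letter

In left-to-right order the NP constituents are "every student or my nervous conclusion"; "every student"; "my nervous conclusion"; "every complex proposal toward every performance"; "every performance"; "no empty brief engineer above no hidden audience over that modern letter"; "no hidden audience over that modern letter"; "that modern letter". Number 8 is "that modern letter".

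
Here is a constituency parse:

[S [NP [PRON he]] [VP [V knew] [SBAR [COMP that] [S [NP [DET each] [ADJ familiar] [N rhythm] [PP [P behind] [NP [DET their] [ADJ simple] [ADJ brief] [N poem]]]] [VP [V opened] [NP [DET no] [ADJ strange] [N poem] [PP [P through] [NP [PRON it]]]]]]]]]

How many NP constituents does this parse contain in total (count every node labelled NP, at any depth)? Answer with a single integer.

The NP constituents are: [NP he]; [NP each familiar rhythm behind their simple brief poem]; [NP their simple brief poem]; [NP no strange poem through it]; [NP it]. Total: 5.

5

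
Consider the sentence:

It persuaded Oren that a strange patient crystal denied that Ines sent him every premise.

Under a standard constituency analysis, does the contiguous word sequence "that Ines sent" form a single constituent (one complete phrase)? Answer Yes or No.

No

"that" belongs to the complementizer "that" while "sent" belongs to the clause "Ines sent him every premise"; a span that runs across that boundary is not a single phrase.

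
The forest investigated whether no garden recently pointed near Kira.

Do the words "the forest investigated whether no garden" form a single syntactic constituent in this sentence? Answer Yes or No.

The smallest constituent containing the whole sequence is the clause [S the forest investigated whether no garden recently pointed near Kira], but the sequence is only part of it — it straddles the boundary between noun phrase "the forest" and verb phrase "investigated whether no garden recently pointed near Kira".

No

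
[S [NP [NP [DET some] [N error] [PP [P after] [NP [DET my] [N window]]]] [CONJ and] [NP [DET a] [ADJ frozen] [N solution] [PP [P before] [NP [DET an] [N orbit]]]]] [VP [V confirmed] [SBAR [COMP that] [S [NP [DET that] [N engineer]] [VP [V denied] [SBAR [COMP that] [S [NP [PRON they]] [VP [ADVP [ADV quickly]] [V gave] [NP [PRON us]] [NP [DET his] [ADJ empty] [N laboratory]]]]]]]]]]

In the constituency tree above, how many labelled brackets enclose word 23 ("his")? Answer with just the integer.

10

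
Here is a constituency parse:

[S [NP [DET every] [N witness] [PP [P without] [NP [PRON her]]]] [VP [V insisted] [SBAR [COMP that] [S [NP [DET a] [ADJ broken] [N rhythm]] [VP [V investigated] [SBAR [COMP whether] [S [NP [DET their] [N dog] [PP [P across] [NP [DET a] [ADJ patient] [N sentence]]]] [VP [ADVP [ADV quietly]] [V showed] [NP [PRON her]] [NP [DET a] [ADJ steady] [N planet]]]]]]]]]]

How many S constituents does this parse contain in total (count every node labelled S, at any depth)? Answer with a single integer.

Listing each S by its span: [S every witness without her insisted that a broken rhythm investigated whether their dog across a patient sentence quietly showed her a steady planet]; [S a broken rhythm investigated whether their dog across a patient sentence quietly showed her a steady planet]; [S their dog across a patient sentence quietly showed her a steady planet] — that makes 3.

3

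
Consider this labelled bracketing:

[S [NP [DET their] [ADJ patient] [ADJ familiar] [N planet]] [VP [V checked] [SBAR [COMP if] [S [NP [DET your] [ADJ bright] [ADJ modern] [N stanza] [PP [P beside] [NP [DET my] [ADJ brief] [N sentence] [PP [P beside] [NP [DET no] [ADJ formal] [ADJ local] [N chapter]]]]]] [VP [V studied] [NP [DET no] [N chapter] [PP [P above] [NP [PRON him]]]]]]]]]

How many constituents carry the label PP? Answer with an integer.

3

The PP constituents are: [PP beside my brief sentence beside no formal local chapter]; [PP beside no formal local chapter]; [PP above him]. Total: 3.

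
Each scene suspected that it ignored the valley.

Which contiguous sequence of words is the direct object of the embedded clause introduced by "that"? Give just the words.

The verb of the embedded clause introduced by "that" is "ignored"; its direct object is the NP "the valley".

the valley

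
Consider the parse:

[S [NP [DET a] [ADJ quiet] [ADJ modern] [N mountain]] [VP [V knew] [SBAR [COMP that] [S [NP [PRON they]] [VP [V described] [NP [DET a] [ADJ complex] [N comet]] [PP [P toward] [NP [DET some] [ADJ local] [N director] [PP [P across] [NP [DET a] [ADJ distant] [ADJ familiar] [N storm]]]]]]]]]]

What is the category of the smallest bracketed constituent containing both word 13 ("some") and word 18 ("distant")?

Word 13 lies under S → VP → SBAR → S → VP → PP → NP → DET; word 18 lies under S → VP → SBAR → S → VP → PP → NP → PP → NP → ADJ. The lowest shared node is the NP.

NP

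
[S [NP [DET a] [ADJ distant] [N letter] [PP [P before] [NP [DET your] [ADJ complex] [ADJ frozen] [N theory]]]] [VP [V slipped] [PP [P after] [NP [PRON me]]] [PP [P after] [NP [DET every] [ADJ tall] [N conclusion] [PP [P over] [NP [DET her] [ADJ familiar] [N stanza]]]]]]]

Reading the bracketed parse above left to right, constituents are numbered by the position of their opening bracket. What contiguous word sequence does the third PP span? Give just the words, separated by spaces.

after every tall conclusion over her familiar stanza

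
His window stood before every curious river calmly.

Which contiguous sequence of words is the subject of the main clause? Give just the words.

his window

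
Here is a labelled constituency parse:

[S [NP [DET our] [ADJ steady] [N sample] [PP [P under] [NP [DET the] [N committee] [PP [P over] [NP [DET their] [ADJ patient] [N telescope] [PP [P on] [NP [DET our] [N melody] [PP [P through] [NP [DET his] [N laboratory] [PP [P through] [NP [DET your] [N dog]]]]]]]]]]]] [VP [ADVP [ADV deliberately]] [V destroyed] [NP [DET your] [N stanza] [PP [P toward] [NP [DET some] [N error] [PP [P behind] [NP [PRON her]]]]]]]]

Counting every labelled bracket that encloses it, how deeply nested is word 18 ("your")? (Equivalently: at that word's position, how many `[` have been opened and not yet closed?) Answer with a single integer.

13

Path from the root down to the word: S → NP → PP → NP → PP → NP → PP → NP → PP → NP → PP → NP → DET. That is 13 enclosing brackets.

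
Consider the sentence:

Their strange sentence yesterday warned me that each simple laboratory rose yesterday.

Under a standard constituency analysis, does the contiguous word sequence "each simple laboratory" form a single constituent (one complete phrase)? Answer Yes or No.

Yes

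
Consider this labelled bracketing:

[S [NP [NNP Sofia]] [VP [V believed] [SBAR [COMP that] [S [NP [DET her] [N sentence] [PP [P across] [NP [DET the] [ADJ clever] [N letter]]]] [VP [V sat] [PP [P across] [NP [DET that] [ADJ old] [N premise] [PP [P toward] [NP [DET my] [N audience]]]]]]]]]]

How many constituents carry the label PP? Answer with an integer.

3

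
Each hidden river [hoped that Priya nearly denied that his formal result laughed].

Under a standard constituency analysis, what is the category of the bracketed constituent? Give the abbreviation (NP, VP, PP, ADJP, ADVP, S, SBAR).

VP

"hoped" is the head of the bracketed span, so the span is a verb phrase: VP.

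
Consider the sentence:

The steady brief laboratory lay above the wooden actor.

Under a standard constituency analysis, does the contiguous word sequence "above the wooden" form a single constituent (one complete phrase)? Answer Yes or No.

No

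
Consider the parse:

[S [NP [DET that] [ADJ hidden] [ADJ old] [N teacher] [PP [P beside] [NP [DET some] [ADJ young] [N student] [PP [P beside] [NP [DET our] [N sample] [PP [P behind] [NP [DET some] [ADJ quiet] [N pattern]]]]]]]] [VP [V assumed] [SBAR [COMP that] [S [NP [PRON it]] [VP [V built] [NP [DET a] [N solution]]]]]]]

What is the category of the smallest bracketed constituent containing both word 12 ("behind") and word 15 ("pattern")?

PP

Word 12 lies under S → NP → PP → NP → PP → NP → PP → P; word 15 lies under S → NP → PP → NP → PP → NP → PP → NP → N. The lowest shared node is the PP.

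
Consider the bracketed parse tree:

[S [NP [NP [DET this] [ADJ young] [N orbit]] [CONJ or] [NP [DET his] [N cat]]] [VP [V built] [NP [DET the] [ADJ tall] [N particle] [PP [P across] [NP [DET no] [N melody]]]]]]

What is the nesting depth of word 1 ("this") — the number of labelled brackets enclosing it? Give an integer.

4

Counting open brackets not yet closed at "this": [S [NP [NP [DET = 4.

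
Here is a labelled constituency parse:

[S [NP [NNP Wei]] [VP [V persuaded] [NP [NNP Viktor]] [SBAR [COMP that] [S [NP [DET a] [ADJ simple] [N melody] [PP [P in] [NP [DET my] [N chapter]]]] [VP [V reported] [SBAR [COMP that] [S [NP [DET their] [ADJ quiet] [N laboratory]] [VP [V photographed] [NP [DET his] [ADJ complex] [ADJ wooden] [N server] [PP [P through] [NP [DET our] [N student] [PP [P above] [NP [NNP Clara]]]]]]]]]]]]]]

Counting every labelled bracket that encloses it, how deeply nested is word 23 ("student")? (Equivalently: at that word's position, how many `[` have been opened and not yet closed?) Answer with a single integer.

12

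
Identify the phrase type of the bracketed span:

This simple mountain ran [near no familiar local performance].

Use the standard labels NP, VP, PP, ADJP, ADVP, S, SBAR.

The bracketed span "near no familiar local performance" is headed by "near", making it a prepositional phrase (PP).

PP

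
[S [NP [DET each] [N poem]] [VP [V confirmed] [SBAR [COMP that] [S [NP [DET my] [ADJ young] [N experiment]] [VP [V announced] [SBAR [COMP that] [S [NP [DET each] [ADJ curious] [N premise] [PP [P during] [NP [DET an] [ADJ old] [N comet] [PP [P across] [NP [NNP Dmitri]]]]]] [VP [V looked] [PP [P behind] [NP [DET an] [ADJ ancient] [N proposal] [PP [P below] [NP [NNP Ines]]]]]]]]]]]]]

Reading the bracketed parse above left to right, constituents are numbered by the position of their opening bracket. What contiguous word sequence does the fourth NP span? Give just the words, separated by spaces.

an old comet across Dmitri

In left-to-right order the NP constituents are "each poem"; "my young experiment"; "each curious premise during an old comet across Dmitri"; "an old comet across Dmitri"; "Dmitri"; "an ancient proposal below Ines"; "Ines". Number 4 is "an old comet across Dmitri".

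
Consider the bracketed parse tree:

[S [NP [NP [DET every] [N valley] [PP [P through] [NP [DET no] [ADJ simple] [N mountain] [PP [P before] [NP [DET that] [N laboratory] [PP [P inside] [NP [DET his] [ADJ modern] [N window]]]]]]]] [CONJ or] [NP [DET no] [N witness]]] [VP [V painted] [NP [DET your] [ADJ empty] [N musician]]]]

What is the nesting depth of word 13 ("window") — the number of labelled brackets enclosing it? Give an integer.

The word sits inside N, which is inside NP, inside PP, inside NP, inside PP, inside NP, inside PP, inside NP, inside NP, inside S — 10 brackets in all.

10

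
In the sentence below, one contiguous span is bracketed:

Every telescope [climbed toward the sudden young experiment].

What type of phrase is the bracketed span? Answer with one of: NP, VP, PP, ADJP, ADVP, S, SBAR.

VP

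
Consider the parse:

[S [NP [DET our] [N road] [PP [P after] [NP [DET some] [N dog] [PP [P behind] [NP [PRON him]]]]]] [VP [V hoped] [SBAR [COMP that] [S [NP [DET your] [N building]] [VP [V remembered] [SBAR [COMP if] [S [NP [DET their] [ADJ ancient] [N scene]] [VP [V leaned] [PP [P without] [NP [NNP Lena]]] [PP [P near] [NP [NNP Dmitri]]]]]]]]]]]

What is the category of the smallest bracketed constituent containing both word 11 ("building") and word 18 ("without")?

S

Word 11 lies under S → VP → SBAR → S → NP → N; word 18 lies under S → VP → SBAR → S → VP → SBAR → S → VP → PP → P. The lowest shared node is the S.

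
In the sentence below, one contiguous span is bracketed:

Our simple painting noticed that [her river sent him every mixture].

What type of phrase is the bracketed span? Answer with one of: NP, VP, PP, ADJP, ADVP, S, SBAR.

S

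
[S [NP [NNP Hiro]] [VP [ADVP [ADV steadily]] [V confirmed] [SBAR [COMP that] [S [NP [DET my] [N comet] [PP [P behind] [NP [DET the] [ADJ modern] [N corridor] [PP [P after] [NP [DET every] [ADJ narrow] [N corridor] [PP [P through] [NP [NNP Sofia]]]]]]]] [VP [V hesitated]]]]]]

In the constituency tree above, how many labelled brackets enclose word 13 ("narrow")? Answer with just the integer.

10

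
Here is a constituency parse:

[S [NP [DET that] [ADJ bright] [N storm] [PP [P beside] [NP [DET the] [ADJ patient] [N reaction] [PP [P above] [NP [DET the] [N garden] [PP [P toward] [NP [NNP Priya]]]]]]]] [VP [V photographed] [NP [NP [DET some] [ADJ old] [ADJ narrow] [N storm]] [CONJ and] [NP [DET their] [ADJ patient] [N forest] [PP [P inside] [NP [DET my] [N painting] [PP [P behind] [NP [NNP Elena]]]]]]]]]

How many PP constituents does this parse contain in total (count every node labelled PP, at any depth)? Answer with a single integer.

5

Scanning left to right, an opening `[PP` appears at word positions 4, 8, 11, 22, 25 — 5 in total.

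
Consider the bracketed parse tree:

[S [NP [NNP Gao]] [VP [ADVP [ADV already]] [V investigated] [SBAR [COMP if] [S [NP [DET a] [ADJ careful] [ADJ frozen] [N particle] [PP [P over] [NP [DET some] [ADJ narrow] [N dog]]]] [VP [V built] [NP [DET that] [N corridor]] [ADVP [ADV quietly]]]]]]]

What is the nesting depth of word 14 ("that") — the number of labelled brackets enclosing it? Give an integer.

7

The word sits inside DET, which is inside NP, inside VP, inside S, inside SBAR, inside VP, inside S — 7 brackets in all.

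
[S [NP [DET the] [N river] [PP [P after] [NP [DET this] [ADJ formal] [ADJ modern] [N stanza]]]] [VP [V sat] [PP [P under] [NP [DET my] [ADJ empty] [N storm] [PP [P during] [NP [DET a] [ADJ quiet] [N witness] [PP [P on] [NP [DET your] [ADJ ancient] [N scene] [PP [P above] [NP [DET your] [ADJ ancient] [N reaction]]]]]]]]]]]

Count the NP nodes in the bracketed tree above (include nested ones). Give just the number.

6

The NP constituents are: [NP the river after this formal modern stanza]; [NP this formal modern stanza]; [NP my empty storm during a quiet witness on your ancient scene above your ancient reaction]; [NP a quiet witness on your ancient scene above your ancient reaction]; [NP your ancient scene above your ancient reaction]; [NP your ancient reaction]. Total: 6.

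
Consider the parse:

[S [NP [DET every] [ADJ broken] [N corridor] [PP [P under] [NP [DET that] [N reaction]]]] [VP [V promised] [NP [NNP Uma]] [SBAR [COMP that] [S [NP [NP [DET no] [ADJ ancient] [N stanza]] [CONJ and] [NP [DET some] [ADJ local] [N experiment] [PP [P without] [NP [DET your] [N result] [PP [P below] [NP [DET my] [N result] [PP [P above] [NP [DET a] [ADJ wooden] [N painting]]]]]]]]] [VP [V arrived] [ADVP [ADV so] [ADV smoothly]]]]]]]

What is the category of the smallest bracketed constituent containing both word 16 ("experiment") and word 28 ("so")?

Word 16 lies under S → VP → SBAR → S → NP → NP → N; word 28 lies under S → VP → SBAR → S → VP → ADVP → ADV. The lowest shared node is the S.

S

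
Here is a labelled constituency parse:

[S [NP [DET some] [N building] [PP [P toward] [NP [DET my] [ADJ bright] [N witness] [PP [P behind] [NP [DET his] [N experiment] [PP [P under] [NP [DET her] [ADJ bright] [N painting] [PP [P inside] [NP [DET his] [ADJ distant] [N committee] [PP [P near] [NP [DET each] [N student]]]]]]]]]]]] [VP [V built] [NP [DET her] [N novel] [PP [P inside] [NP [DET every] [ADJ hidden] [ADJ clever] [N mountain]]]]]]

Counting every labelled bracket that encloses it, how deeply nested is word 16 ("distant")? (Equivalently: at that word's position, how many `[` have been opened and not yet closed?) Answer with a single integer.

11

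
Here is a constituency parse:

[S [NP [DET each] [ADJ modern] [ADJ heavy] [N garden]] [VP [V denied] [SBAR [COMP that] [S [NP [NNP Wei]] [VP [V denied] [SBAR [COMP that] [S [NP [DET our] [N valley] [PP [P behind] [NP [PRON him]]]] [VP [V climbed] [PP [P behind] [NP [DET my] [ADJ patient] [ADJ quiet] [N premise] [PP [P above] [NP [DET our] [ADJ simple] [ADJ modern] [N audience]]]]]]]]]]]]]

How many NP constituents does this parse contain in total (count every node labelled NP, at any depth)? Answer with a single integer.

Listing each NP by its span: [NP each modern heavy garden]; [NP Wei]; [NP our valley behind him]; [NP him]; [NP my patient quiet premise above our simple modern audience]; [NP our simple modern audience] — that makes 6.

6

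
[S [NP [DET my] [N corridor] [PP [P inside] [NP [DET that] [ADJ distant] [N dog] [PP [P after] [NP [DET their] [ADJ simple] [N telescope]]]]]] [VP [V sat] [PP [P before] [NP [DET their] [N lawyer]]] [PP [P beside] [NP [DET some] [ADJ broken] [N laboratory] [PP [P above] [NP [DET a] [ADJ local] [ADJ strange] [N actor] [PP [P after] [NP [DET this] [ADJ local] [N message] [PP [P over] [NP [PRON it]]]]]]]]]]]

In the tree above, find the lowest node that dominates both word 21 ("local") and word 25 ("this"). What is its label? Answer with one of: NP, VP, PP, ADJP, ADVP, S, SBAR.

The smallest bracket enclosing both words is [NP a local strange actor after this local message over it], so the label is NP.

NP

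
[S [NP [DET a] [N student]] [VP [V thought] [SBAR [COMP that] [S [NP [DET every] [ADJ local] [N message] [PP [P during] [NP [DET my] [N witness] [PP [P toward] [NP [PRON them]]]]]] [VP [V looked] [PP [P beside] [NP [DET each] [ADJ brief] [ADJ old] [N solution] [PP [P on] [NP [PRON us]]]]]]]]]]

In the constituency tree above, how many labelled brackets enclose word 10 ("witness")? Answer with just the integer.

Path from the root down to the word: S → VP → SBAR → S → NP → PP → NP → N. That is 8 enclosing brackets.

8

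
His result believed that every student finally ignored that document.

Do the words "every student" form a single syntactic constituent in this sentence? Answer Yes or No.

Yes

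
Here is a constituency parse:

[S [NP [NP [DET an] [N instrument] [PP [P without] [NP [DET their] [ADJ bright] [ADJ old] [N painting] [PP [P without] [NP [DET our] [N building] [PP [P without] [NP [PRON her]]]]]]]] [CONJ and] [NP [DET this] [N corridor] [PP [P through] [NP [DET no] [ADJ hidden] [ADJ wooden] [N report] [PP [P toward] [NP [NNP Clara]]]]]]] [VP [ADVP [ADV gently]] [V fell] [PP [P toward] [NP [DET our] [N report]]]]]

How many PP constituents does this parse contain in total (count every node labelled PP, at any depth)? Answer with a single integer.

Scanning left to right, an opening `[PP` appears at word positions 3, 8, 11, 16, 21, 25 — 6 in total.

6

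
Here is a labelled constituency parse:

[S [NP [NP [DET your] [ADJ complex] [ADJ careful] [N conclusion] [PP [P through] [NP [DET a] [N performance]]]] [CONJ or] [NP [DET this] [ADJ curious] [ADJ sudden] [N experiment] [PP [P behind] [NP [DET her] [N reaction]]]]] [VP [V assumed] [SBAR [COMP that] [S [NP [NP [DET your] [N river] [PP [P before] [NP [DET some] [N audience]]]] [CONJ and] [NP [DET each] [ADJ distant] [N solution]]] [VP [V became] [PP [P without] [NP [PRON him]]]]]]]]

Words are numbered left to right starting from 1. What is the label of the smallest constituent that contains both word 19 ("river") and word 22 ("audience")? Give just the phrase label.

The smallest bracket enclosing both words is [NP your river before some audience], so the label is NP.

NP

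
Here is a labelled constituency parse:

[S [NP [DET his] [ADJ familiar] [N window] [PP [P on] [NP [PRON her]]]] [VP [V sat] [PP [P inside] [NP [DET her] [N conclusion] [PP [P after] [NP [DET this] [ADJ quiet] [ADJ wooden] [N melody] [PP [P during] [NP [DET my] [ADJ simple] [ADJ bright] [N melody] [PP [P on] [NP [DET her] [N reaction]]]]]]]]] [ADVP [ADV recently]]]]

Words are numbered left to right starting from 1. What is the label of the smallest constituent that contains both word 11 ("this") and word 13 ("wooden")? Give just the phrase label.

NP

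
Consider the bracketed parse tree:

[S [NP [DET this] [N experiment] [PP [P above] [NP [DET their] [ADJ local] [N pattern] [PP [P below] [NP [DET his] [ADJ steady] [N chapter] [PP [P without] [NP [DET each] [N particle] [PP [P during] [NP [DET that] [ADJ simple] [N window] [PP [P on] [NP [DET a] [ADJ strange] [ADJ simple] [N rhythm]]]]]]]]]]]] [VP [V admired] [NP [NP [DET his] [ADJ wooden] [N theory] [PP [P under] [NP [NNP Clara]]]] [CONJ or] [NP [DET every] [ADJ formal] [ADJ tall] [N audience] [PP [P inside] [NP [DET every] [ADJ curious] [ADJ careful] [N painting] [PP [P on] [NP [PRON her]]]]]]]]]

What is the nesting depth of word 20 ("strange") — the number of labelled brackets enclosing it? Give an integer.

Path from the root down to the word: S → NP → PP → NP → PP → NP → PP → NP → PP → NP → PP → NP → ADJ. That is 13 enclosing brackets.

13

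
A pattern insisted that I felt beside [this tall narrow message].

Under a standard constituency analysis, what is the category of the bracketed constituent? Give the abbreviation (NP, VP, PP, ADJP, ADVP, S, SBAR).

The span is built around the noun "message" — a noun phrase (NP).

NP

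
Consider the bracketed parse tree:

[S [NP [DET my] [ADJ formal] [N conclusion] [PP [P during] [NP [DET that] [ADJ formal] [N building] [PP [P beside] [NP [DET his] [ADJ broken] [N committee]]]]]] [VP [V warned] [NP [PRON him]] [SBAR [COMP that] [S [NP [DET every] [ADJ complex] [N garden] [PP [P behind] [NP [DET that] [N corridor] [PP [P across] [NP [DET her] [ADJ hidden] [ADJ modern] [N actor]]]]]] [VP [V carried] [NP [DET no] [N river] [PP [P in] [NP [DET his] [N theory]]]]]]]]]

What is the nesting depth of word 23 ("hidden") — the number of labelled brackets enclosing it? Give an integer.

10

Counting open brackets not yet closed at "hidden": [S [VP [SBAR [S [NP [PP [NP [PP [NP [ADJ = 10.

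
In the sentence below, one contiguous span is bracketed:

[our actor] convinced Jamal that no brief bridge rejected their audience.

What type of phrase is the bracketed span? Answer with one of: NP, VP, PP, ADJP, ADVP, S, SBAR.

NP

"actor" is the head of the bracketed span, so the span is a noun phrase: NP.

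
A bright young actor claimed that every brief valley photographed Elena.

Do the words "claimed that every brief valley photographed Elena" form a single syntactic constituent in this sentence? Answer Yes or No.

Yes

"claimed that every brief valley photographed Elena" is exactly the verb phrase [VP claimed that every brief valley photographed Elena], a complete constituent.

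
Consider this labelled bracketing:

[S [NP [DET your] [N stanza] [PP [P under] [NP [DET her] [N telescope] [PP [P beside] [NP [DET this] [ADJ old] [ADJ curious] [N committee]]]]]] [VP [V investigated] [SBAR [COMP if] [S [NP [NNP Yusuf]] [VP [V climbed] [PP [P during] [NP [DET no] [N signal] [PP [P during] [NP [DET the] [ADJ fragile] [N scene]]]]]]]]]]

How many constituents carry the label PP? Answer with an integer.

The PP constituents are: [PP under her telescope beside this old curious committee]; [PP beside this old curious committee]; [PP during no signal during the fragile scene]; [PP during the fragile scene]. Total: 4.

4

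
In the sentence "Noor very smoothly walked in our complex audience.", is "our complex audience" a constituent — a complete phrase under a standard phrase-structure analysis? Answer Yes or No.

Yes

"our complex audience" is exactly the noun phrase [NP our complex audience], a complete constituent.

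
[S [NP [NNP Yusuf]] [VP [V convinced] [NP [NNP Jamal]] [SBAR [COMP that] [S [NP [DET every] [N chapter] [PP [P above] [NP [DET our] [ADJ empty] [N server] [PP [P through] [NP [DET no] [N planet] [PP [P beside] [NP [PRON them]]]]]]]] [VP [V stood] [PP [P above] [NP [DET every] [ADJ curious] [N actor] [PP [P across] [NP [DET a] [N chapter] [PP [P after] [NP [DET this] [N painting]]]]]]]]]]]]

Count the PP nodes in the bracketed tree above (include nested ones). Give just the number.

6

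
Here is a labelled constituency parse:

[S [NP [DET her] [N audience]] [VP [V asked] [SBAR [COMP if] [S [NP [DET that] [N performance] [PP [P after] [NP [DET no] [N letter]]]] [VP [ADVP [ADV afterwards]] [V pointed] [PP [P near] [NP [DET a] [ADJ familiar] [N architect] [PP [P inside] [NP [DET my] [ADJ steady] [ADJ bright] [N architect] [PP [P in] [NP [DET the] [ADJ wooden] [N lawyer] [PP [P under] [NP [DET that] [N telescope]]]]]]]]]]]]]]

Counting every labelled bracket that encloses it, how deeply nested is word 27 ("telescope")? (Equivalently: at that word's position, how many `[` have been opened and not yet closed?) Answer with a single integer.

14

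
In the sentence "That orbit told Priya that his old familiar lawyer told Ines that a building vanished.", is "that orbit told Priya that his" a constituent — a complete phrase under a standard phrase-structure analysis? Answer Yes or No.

No

The smallest constituent containing the whole sequence is the clause [S that orbit told Priya that his old familiar lawyer told Ines that a building vanished], but the sequence is only part of it — it straddles the boundary between noun phrase "that orbit" and verb phrase "told Priya that his old familiar lawyer told Ines that a building vanished".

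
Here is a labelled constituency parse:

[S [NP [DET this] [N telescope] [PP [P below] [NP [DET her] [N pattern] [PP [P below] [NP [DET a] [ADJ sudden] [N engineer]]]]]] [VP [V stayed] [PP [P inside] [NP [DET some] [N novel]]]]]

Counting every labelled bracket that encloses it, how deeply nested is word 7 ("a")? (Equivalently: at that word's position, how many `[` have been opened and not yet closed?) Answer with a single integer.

Path from the root down to the word: S → NP → PP → NP → PP → NP → DET. That is 7 enclosing brackets.

7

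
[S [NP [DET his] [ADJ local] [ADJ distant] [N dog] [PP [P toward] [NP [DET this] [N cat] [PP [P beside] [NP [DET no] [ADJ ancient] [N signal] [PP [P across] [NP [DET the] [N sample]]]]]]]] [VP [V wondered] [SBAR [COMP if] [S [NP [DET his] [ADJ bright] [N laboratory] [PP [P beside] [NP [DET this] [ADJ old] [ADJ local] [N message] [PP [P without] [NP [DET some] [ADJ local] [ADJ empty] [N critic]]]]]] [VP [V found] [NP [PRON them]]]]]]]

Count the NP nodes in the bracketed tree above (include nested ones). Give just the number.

8

Scanning left to right, an opening `[NP` appears at word positions 1, 6, 9, 13, 17, 21, 26, 31 — 8 in total.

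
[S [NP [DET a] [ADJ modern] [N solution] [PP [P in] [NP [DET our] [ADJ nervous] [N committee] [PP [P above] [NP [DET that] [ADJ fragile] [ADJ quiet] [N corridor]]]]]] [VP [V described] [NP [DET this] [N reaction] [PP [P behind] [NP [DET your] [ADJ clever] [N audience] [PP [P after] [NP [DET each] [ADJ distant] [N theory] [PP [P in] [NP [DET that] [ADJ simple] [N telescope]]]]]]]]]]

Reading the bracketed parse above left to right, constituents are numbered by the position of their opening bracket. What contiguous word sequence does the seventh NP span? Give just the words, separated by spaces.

The NP opening brackets appear, in order, over: "a modern solution in our nervous committee above that fragile quiet corridor"; "our nervous committee above that fragile quiet corridor"; "that fragile quiet corridor"; "this reaction behind your clever audience after each distant theory in that simple telescope"; "your clever audience after each distant theory in that simple telescope"; "each distant theory in that simple telescope"; "that simple telescope". The seventh one spans "that simple telescope".

that simple telescope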